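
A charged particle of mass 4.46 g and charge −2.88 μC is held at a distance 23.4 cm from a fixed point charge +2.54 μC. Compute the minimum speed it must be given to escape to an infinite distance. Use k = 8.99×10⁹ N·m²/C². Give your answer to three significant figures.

11.2 m/s

To just escape, total mechanical energy must reach zero at infinity: ½mv²_min + U = 0, so ½mv²_min = −U = |kQq|/r.
|U| = |kQq|/r = (8.99×10⁹ N·m²/C²)(2.54×10⁻⁶)(2.88×10⁻⁶)/(0.234) = 0.281 J.
v_min = √(2|U|/m) = √(2·0.281/4.46×10⁻³) = 11.2 m/s.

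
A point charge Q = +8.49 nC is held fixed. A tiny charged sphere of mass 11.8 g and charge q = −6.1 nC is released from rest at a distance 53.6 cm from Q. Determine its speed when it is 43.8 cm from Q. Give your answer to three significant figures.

5.74×10⁻³ m/s

Only the electrostatic force acts, so mechanical energy is conserved: ½mv² = U₁ − U₂ = kQq(1/r₁ − 1/r₂).
U₁ − U₂ = (8.99×10⁹ N·m²/C²)(8.49×10⁻⁹ C)(-6.10×10⁻⁹ C)(1/0.536 − 1/0.438) = 1.94×10⁻⁷ J.
v = √(2·1.94×10⁻⁷/0.0118) = 5.74×10⁻³ m/s.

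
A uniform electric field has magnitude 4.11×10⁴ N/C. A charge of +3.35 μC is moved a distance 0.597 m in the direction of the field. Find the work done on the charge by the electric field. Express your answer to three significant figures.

0.0822 J

The potential change for a displacement 0.597 m in the direction of the field is ΔV = −Ed = -2.45×10⁴ V.
W_field = −qΔV = 0.0822 J.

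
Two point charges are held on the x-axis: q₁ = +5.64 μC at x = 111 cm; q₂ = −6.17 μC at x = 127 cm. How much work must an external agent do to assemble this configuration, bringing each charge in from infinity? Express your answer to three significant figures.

-1.96 J

The work to assemble the configuration equals its total potential energy, U = Σ kqᵢqⱼ/rᵢⱼ over all pairs.
Pair separations: r₁₂ = 0.160 m.
U = (-1.96) = -1.96 J.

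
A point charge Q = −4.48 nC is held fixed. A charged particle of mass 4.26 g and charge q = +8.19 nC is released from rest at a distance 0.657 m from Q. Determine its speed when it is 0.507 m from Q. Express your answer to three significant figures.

Only the electrostatic force acts, so mechanical energy is conserved: ½mv² = U₁ − U₂ = kQq(1/r₁ − 1/r₂).
U₁ − U₂ = (8.99×10⁹ N·m²/C²)(-4.48×10⁻⁹ C)(8.19×10⁻⁹ C)(1/0.657 − 1/0.507) = 1.49×10⁻⁷ J.
v = √(2·1.49×10⁻⁷/4.26×10⁻³) = 8.35×10⁻³ m/s.

8.35×10⁻³ m/s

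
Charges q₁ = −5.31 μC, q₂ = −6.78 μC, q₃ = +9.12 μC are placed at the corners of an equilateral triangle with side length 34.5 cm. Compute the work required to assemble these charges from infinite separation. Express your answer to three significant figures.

-1.94 J

The assembly work is the sum of pairwise potential energies, U = Σ_{i<j} kqᵢqⱼ/rᵢⱼ.
All three pair separations equal the side length, 0.345 m.
U = (0.938) + (-1.26) + (-1.61) = -1.94 J.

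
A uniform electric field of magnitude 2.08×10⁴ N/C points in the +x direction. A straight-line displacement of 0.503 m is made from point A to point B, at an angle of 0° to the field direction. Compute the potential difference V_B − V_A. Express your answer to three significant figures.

-1.05×10⁴ V

Only the component of displacement along E changes the potential: ΔV = −E·d·cosθ.
ΔV = −(2.08×10⁴ V/m)(0.503 m)cos0° = -1.05×10⁴ V.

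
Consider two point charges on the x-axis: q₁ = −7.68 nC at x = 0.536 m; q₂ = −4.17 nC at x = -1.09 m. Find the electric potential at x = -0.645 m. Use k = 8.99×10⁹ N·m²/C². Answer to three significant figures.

-143 V

The total potential is the scalar sum of each charge's contribution, V = Σ kqᵢ/rᵢ.
Distances from the field point to each charge: r₁ = 1.18 m, r₂ = 0.445 m.
V = k[(-7.68×10⁻⁹)/(1.18) + (-4.17×10⁻⁹)/(0.445)] = -143 V.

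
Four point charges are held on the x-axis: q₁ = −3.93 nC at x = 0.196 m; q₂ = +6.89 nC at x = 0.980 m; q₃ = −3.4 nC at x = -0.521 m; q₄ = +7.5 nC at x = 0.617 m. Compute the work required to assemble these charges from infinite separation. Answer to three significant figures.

1.66×10⁻⁷ J

The work to assemble the configuration equals its total potential energy, U = Σ kqᵢqⱼ/rᵢⱼ over all pairs.
Pair separations: r₁₂ = 0.784 m, r₁₃ = 0.717 m, r₁₄ = 0.421 m, r₂₃ = 1.50 m, r₂₄ = 0.363 m, r₃₄ = 1.14 m.
Summing all 6 pair terms gives U = 1.66×10⁻⁷ J.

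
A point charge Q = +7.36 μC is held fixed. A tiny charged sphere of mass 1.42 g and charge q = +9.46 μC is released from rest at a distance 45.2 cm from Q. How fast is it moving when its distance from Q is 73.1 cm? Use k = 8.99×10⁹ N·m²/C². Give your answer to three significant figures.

Only the electrostatic force acts, so mechanical energy is conserved: ½mv² = U₁ − U₂ = kQq(1/r₁ − 1/r₂).
U₁ − U₂ = (8.99×10⁹ N·m²/C²)(7.36×10⁻⁶ C)(9.46×10⁻⁶ C)(1/0.452 − 1/0.731) = 0.529 J.
v = √(2·0.529/1.42×10⁻³) = 27.3 m/s.

27.3 m/s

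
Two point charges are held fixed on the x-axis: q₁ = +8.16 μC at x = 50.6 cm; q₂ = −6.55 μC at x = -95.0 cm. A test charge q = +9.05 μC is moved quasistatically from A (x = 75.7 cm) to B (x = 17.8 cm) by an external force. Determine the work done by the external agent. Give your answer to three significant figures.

For quasistatic motion the external work equals the change in potential energy: W_ext = qΔV = q(V_B − V_A).
At A: distances to the source charges are 0.251 m, 1.71 m; V_A = Σ kqᵢ/rᵢ = 2.58×10⁵ V.
At B: distances to the source charges are 0.328 m, 1.13 m; V_B = Σ kqᵢ/rᵢ = 1.71×10⁵ V.
ΔV = V_B − V_A = -8.63×10⁴ V.
W_ext = qΔV = (9.05×10⁻⁶ C)(-8.63×10⁴ V) = -0.781 J.

-0.781 J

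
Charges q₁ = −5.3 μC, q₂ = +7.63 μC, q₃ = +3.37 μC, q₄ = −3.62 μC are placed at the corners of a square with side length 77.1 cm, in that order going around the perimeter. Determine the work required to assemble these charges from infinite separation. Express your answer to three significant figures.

The assembly work is the sum of pairwise potential energies, U = Σ_{i<j} kqᵢqⱼ/rᵢⱼ.
The four side pairs have separation 0.771 m and the two diagonal pairs 1.09 m.
Summing all 6 pair terms gives U = -0.465 J.

-0.465 J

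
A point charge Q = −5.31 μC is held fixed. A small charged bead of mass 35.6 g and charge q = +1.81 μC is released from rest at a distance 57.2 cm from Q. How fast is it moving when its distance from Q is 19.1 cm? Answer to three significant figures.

Only the electrostatic force acts, so mechanical energy is conserved: ½mv² = U₁ − U₂ = kQq(1/r₁ − 1/r₂).
U₁ − U₂ = (8.99×10⁹ N·m²/C²)(-5.31×10⁻⁶ C)(1.81×10⁻⁶ C)(1/0.572 − 1/0.191) = 0.301 J.
v = √(2·0.301/0.0356) = 4.11 m/s.

4.11 m/s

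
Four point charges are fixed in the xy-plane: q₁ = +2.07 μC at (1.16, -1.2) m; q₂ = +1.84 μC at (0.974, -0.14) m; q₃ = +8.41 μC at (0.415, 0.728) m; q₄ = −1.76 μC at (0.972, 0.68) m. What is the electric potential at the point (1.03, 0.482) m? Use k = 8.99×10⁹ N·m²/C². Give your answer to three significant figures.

7.50×10⁴ V

The total potential is the scalar sum of each charge's contribution, V = Σ kqᵢ/rᵢ.
Distances from the field point to each charge: r₁ = 1.69 m, r₂ = 0.625 m, r₃ = 0.662 m, r₄ = 0.206 m.
V = k[(2.07×10⁻⁶)/(1.69) + (1.84×10⁻⁶)/(0.625) + (8.41×10⁻⁶)/(0.662) + (-1.76×10⁻⁶)/(0.206)] = 7.50×10⁴ V.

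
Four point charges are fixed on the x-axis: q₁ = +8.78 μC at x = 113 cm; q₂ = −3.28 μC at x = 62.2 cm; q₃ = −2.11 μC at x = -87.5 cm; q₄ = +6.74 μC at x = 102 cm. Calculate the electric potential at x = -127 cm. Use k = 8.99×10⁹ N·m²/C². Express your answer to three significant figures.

-4260 V

The total potential is the scalar sum of each charge's contribution, V = Σ kqᵢ/rᵢ.
Distances from the field point to each charge: r₁ = 2.40 m, r₂ = 1.89 m, r₃ = 0.395 m, r₄ = 2.29 m.
V = k[(8.78×10⁻⁶)/(2.40) + (-3.28×10⁻⁶)/(1.89) + (-2.11×10⁻⁶)/(0.395) + (6.74×10⁻⁶)/(2.29)] = -4260 V.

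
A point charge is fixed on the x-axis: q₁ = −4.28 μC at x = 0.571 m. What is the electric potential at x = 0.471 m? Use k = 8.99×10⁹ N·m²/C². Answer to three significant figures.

Electric potential is a scalar, so the contributions from each charge add algebraically: V = Σ kqᵢ/rᵢ.
V = k[(-4.28×10⁻⁶)/(0.100)] = -3.85×10⁵ V.

-3.85×10⁵ V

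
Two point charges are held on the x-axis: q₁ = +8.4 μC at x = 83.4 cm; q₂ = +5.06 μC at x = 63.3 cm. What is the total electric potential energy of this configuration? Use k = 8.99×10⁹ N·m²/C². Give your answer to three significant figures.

1.90 J

The assembly work is the sum of pairwise potential energies, U = Σ_{i<j} kqᵢqⱼ/rᵢⱼ.
Pair separations: r₁₂ = 0.201 m.
U = (1.90) = 1.90 J.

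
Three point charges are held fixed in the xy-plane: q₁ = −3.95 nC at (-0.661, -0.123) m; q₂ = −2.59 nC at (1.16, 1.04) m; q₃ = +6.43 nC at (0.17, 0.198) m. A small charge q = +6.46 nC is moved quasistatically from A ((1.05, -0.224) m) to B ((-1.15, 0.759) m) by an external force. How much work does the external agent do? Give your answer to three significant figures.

-1.62×10⁻⁷ J

For quasistatic motion the external work equals the change in potential energy: W_ext = qΔV = q(V_B − V_A).
At A: distances to the source charges are 1.71 m, 1.27 m, 0.976 m; V_A = Σ kqᵢ/rᵢ = 20.2 V.
At B: distances to the source charges are 1.01 m, 2.33 m, 1.43 m; V_B = Σ kqᵢ/rᵢ = -4.91 V.
ΔV = V_B − V_A = -25.1 V.
W_ext = qΔV = (6.46×10⁻⁹ C)(-25.1 V) = -1.62×10⁻⁷ J.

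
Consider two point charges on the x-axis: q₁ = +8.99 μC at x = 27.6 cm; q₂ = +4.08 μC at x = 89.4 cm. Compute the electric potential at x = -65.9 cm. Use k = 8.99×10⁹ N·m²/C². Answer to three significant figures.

1.10×10⁵ V

The total potential is the scalar sum of each charge's contribution, V = Σ kqᵢ/rᵢ.
Distances from the field point to each charge: r₁ = 0.935 m, r₂ = 1.55 m.
V = k[(8.99×10⁻⁶)/(0.935) + (4.08×10⁻⁶)/(1.55)] = 1.10×10⁵ V.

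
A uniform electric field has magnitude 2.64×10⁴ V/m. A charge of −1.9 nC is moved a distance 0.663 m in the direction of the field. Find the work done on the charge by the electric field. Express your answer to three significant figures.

-3.33×10⁻⁵ J

The potential change for a displacement 0.663 m in the direction of the field is ΔV = −Ed = -1.75×10⁴ V.
W_field = −qΔV = -3.33×10⁻⁵ J.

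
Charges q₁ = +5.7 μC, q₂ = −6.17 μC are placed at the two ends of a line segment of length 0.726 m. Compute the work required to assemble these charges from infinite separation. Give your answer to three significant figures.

The work to assemble the configuration equals its total potential energy, U = Σ kqᵢqⱼ/rᵢⱼ over all pairs.
The separation is r = 0.726 m.
U = (-0.435) = -0.435 J.

-0.435 J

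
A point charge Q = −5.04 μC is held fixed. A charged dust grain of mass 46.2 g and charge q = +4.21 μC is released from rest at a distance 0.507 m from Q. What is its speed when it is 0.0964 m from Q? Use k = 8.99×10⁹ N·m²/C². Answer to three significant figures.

8.33 m/s

Only the electrostatic force acts, so mechanical energy is conserved: ½mv² = U₁ − U₂ = kQq(1/r₁ − 1/r₂).
U₁ − U₂ = (8.99×10⁹ N·m²/C²)(-5.04×10⁻⁶ C)(4.21×10⁻⁶ C)(1/0.507 − 1/0.0964) = 1.60 J.
v = √(2·1.60/0.0462) = 8.33 m/s.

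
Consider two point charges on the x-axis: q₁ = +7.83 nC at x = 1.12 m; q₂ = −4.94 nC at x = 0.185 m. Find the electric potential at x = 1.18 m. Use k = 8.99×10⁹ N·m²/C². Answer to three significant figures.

1130 V

Electric potential is a scalar, so the contributions from each charge add algebraically: V = Σ kqᵢ/rᵢ.
Distances from the field point to each charge: r₁ = 0.0600 m, r₂ = 0.995 m.
V = k[(7.83×10⁻⁹)/(0.0600) + (-4.94×10⁻⁹)/(0.995)] = 1130 V.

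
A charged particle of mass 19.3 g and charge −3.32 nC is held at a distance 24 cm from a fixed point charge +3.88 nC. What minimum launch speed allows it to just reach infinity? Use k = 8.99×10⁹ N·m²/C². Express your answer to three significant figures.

7.07×10⁻³ m/s

To just escape, total mechanical energy must reach zero at infinity: ½mv²_min + U = 0, so ½mv²_min = −U = |kQq|/r.
|U| = |kQq|/r = (8.99×10⁹ N·m²/C²)(3.88×10⁻⁹)(3.32×10⁻⁹)/(0.240) = 4.83×10⁻⁷ J.
v_min = √(2|U|/m) = √(2·4.83×10⁻⁷/0.0193) = 7.07×10⁻³ m/s.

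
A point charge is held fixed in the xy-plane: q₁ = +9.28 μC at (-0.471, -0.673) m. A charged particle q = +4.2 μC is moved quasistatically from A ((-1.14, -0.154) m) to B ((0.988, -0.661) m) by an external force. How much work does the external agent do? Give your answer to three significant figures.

For quasistatic motion the external work equals the change in potential energy: W_ext = qΔV = q(V_B − V_A).
At A: distance to the source charge is 0.847 m; V_A = kq₁/r = 9.85×10⁴ V.
At B: distance to the source charge is 1.46 m; V_B = kq₁/r = 5.72×10⁴ V.
ΔV = V_B − V_A = -4.14×10⁴ V.
W_ext = qΔV = (4.20×10⁻⁶ C)(-4.14×10⁴ V) = -0.174 J.

-0.174 J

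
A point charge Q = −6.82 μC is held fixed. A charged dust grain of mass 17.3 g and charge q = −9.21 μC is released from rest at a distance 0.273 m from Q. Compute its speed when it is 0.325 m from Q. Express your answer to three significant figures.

6.19 m/s

Only the electrostatic force acts, so mechanical energy is conserved: ½mv² = U₁ − U₂ = kQq(1/r₁ − 1/r₂).
U₁ − U₂ = (8.99×10⁹ N·m²/C²)(-6.82×10⁻⁶ C)(-9.21×10⁻⁶ C)(1/0.273 − 1/0.325) = 0.331 J.
v = √(2·0.331/0.0173) = 6.19 m/s.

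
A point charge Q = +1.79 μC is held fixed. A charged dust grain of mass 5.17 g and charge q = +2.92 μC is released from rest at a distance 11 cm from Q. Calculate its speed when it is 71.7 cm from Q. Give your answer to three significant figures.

11.8 m/s

Only the electrostatic force acts, so mechanical energy is conserved: ½mv² = U₁ − U₂ = kQq(1/r₁ − 1/r₂).
U₁ − U₂ = (8.99×10⁹ N·m²/C²)(1.79×10⁻⁶ C)(2.92×10⁻⁶ C)(1/0.110 − 1/0.717) = 0.362 J.
v = √(2·0.362/5.17×10⁻³) = 11.8 m/s.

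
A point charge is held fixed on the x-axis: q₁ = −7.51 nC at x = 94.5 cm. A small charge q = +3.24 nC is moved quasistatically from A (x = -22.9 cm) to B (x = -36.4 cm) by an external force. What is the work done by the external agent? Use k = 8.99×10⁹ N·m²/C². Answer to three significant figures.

1.92×10⁻⁸ J

For quasistatic motion the external work equals the change in potential energy: W_ext = qΔV = q(V_B − V_A).
At A: distance to the source charge is 1.17 m; V_A = kq₁/r = -57.5 V.
At B: distance to the source charge is 1.31 m; V_B = kq₁/r = -51.6 V.
ΔV = V_B − V_A = 5.93 V.
W_ext = qΔV = (3.24×10⁻⁹ C)(5.93 V) = 1.92×10⁻⁸ J.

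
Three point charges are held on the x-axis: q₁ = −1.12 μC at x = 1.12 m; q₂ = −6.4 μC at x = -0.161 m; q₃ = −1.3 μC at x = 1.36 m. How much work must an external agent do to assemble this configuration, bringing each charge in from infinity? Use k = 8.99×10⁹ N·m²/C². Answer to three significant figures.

0.154 J

The work to assemble the configuration equals its total potential energy, U = Σ kqᵢqⱼ/rᵢⱼ over all pairs.
Pair separations: r₁₂ = 1.28 m, r₁₃ = 0.240 m, r₂₃ = 1.52 m.
U = (0.0503) + (0.0545) + (0.0492) = 0.154 J.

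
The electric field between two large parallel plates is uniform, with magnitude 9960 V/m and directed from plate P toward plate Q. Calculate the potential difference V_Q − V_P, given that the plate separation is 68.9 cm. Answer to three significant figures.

-6860 V

In a uniform field, potential decreases in the direction of E: ΔV = −E·d for a displacement d parallel to E.
Going from P to Q is a displacement of 68.9 cm along the field, so V_Q − V_P = −Ed = -6860 V.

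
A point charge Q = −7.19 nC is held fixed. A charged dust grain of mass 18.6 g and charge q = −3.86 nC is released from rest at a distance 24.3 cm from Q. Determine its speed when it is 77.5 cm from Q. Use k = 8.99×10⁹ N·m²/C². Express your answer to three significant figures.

8.71×10⁻³ m/s

Only the electrostatic force acts, so mechanical energy is conserved: ½mv² = U₁ − U₂ = kQq(1/r₁ − 1/r₂).
U₁ − U₂ = (8.99×10⁹ N·m²/C²)(-7.19×10⁻⁹ C)(-3.86×10⁻⁹ C)(1/0.243 − 1/0.775) = 7.05×10⁻⁷ J.
v = √(2·7.05×10⁻⁷/0.0186) = 8.71×10⁻³ m/s.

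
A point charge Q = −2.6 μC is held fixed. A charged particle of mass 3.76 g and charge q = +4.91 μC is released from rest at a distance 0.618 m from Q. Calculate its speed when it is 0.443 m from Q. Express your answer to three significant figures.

Only the electrostatic force acts, so mechanical energy is conserved: ½mv² = U₁ − U₂ = kQq(1/r₁ − 1/r₂).
U₁ − U₂ = (8.99×10⁹ N·m²/C²)(-2.60×10⁻⁶ C)(4.91×10⁻⁶ C)(1/0.618 − 1/0.443) = 0.0734 J.
v = √(2·0.0734/3.76×10⁻³) = 6.25 m/s.

6.25 m/s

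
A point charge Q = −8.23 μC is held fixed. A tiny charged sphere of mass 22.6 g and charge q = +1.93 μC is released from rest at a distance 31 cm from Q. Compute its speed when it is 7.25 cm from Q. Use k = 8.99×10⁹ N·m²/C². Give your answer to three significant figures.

11.6 m/s

Only the electrostatic force acts, so mechanical energy is conserved: ½mv² = U₁ − U₂ = kQq(1/r₁ − 1/r₂).
U₁ − U₂ = (8.99×10⁹ N·m²/C²)(-8.23×10⁻⁶ C)(1.93×10⁻⁶ C)(1/0.310 − 1/0.0725) = 1.51 J.
v = √(2·1.51/0.0226) = 11.6 m/s.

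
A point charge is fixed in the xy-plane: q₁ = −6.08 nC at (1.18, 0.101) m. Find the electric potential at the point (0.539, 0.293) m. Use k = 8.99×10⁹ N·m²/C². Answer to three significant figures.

The total potential is the scalar sum of each charge's contribution, V = Σ kqᵢ/rᵢ.
Distances from the field point to each charge: r₁ = 0.669 m.
V = k[(-6.08×10⁻⁹)/(0.669)] = -81.7 V.

-81.7 V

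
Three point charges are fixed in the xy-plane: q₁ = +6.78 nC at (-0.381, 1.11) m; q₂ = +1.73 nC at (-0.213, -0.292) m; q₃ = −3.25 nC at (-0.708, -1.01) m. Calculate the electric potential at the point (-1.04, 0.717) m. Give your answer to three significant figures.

Electric potential is a scalar, so the contributions from each charge add algebraically: V = Σ kqᵢ/rᵢ.
Distances from the field point to each charge: r₁ = 0.767 m, r₂ = 1.30 m, r₃ = 1.76 m.
V = k[(6.78×10⁻⁹)/(0.767) + (1.73×10⁻⁹)/(1.30) + (-3.25×10⁻⁹)/(1.76)] = 74.7 V.

74.7 V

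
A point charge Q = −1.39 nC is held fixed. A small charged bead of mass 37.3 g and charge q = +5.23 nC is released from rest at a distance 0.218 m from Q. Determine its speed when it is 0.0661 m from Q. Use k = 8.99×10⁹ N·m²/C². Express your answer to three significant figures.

6.08×10⁻³ m/s

Only the electrostatic force acts, so mechanical energy is conserved: ½mv² = U₁ − U₂ = kQq(1/r₁ − 1/r₂).
U₁ − U₂ = (8.99×10⁹ N·m²/C²)(-1.39×10⁻⁹ C)(5.23×10⁻⁹ C)(1/0.218 − 1/0.0661) = 6.89×10⁻⁷ J.
v = √(2·6.89×10⁻⁷/0.0373) = 6.08×10⁻³ m/s.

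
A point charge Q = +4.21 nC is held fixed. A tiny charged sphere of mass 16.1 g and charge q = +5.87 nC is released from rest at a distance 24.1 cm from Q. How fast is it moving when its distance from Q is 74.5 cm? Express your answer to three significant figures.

8.80×10⁻³ m/s

Only the electrostatic force acts, so mechanical energy is conserved: ½mv² = U₁ − U₂ = kQq(1/r₁ − 1/r₂).
U₁ − U₂ = (8.99×10⁹ N·m²/C²)(4.21×10⁻⁹ C)(5.87×10⁻⁹ C)(1/0.241 − 1/0.745) = 6.24×10⁻⁷ J.
v = √(2·6.24×10⁻⁷/0.0161) = 8.80×10⁻³ m/s.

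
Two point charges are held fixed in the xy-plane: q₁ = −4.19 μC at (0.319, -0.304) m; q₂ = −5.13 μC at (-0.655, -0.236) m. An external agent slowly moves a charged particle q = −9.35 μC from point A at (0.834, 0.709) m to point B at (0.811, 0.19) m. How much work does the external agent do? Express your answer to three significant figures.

For quasistatic motion the external work equals the change in potential energy: W_ext = qΔV = q(V_B − V_A).
At A: distances to the source charges are 1.14 m, 1.76 m; V_A = Σ kqᵢ/rᵢ = -5.93×10⁴ V.
At B: distances to the source charges are 0.697 m, 1.53 m; V_B = Σ kqᵢ/rᵢ = -8.42×10⁴ V.
ΔV = V_B − V_A = -2.49×10⁴ V.
W_ext = qΔV = (-9.35×10⁻⁶ C)(-2.49×10⁴ V) = 0.233 J.

0.233 J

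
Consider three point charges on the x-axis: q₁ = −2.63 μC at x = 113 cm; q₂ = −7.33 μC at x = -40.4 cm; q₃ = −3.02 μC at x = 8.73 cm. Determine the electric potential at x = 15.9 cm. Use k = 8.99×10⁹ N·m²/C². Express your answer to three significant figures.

Electric potential is a scalar, so the contributions from each charge add algebraically: V = Σ kqᵢ/rᵢ.
Distances from the field point to each charge: r₁ = 0.971 m, r₂ = 0.563 m, r₃ = 0.0717 m.
V = k[(-2.63×10⁻⁶)/(0.971) + (-7.33×10⁻⁶)/(0.563) + (-3.02×10⁻⁶)/(0.0717)] = -5.20×10⁵ V.

-5.20×10⁵ V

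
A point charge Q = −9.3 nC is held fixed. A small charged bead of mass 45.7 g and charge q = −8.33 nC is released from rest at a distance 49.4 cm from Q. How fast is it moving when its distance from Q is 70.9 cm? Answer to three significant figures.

Only the electrostatic force acts, so mechanical energy is conserved: ½mv² = U₁ − U₂ = kQq(1/r₁ − 1/r₂).
U₁ − U₂ = (8.99×10⁹ N·m²/C²)(-9.30×10⁻⁹ C)(-8.33×10⁻⁹ C)(1/0.494 − 1/0.709) = 4.28×10⁻⁷ J.
v = √(2·4.28×10⁻⁷/0.0457) = 4.33×10⁻³ m/s.

4.33×10⁻³ m/s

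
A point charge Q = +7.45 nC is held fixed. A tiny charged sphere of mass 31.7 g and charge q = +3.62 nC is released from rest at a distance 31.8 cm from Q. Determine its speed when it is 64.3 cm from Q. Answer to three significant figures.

Only the electrostatic force acts, so mechanical energy is conserved: ½mv² = U₁ − U₂ = kQq(1/r₁ − 1/r₂).
U₁ − U₂ = (8.99×10⁹ N·m²/C²)(7.45×10⁻⁹ C)(3.62×10⁻⁹ C)(1/0.318 − 1/0.643) = 3.85×10⁻⁷ J.
v = √(2·3.85×10⁻⁷/0.0317) = 4.93×10⁻³ m/s.

4.93×10⁻³ m/s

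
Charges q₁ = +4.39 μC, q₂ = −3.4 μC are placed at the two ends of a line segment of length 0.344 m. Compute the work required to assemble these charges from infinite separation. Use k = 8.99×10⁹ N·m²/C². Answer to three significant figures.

The work to assemble the configuration equals its total potential energy, U = Σ kqᵢqⱼ/rᵢⱼ over all pairs.
The separation is r = 0.344 m.
U = (-0.390) = -0.390 J.

-0.390 J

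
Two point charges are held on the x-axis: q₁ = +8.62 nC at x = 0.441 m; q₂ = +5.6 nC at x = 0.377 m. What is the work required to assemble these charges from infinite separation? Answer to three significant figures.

The assembly work is the sum of pairwise potential energies, U = Σ_{i<j} kqᵢqⱼ/rᵢⱼ.
Pair separations: r₁₂ = 0.0640 m.
U = (6.78×10⁻⁶) = 6.78×10⁻⁶ J.

6.78×10⁻⁶ J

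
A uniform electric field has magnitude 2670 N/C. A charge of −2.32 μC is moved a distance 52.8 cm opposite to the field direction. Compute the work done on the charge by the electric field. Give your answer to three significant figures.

3.27×10⁻³ J

The potential change for a displacement 52.8 cm opposite to the field direction is ΔV = +Ed = 1410 V.
W_field = −qΔV = 3.27×10⁻³ J.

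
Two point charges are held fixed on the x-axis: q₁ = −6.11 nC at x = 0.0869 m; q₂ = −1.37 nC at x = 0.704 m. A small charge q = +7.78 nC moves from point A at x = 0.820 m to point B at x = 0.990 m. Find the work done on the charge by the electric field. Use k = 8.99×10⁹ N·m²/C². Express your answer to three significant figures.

-6.01×10⁻⁷ J

The work done by the electric force is W_field = −ΔU = −q(V_B − V_A) = q(V_A − V_B).
At A: distances to the source charges are 0.733 m, 0.116 m; V_A = Σ kqᵢ/rᵢ = -181 V.
At B: distances to the source charges are 0.903 m, 0.286 m; V_B = Σ kqᵢ/rᵢ = -104 V.
ΔV = V_B − V_A = 77.2 V.
W_field = −qΔV = −(7.78×10⁻⁹ C)(77.2 V) = -6.01×10⁻⁷ J.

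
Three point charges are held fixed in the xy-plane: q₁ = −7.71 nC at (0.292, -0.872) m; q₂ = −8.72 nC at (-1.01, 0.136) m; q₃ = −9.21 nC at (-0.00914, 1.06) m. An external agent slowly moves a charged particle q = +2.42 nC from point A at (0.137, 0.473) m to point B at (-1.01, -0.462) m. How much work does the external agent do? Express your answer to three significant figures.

6.37×10⁻⁸ J

For quasistatic motion the external work equals the change in potential energy: W_ext = qΔV = q(V_B − V_A).
At A: distances to the source charges are 1.35 m, 1.20 m, 0.605 m; V_A = Σ kqᵢ/rᵢ = -254 V.
At B: distances to the source charges are 1.37 m, 0.598 m, 1.82 m; V_B = Σ kqᵢ/rᵢ = -227 V.
ΔV = V_B − V_A = 26.3 V.
W_ext = qΔV = (2.42×10⁻⁹ C)(26.3 V) = 6.37×10⁻⁸ J.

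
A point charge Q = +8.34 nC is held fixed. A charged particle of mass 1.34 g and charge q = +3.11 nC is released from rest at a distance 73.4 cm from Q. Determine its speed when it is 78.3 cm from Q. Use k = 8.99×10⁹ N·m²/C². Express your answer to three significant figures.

5.45×10⁻³ m/s

Only the electrostatic force acts, so mechanical energy is conserved: ½mv² = U₁ − U₂ = kQq(1/r₁ − 1/r₂).
U₁ − U₂ = (8.99×10⁹ N·m²/C²)(8.34×10⁻⁹ C)(3.11×10⁻⁹ C)(1/0.734 − 1/0.783) = 1.99×10⁻⁸ J.
v = √(2·1.99×10⁻⁸/1.34×10⁻³) = 5.45×10⁻³ m/s.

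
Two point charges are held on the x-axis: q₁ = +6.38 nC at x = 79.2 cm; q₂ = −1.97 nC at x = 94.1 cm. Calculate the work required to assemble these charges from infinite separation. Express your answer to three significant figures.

-7.58×10⁻⁷ J

The work to assemble the configuration equals its total potential energy, U = Σ kqᵢqⱼ/rᵢⱼ over all pairs.
Pair separations: r₁₂ = 0.149 m.
U = (-7.58×10⁻⁷) = -7.58×10⁻⁷ J.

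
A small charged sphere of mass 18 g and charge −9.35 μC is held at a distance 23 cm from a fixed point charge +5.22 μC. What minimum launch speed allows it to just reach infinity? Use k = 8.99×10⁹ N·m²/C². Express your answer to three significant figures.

14.6 m/s

To just escape, total mechanical energy must reach zero at infinity: ½mv²_min + U = 0, so ½mv²_min = −U = |kQq|/r.
|U| = |kQq|/r = (8.99×10⁹ N·m²/C²)(5.22×10⁻⁶)(9.35×10⁻⁶)/(0.230) = 1.91 J.
v_min = √(2|U|/m) = √(2·1.91/0.0180) = 14.6 m/s.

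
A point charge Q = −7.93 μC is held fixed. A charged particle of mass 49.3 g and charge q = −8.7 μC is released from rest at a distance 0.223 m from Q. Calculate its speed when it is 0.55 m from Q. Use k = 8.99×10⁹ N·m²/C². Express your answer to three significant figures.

8.19 m/s

Only the electrostatic force acts, so mechanical energy is conserved: ½mv² = U₁ − U₂ = kQq(1/r₁ − 1/r₂).
U₁ − U₂ = (8.99×10⁹ N·m²/C²)(-7.93×10⁻⁶ C)(-8.70×10⁻⁶ C)(1/0.223 − 1/0.550) = 1.65 J.
v = √(2·1.65/0.0493) = 8.19 m/s.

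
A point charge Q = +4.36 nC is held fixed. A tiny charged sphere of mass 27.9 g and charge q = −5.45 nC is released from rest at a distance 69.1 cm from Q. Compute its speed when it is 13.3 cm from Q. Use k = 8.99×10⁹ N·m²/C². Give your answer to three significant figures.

Only the electrostatic force acts, so mechanical energy is conserved: ½mv² = U₁ − U₂ = kQq(1/r₁ − 1/r₂).
U₁ − U₂ = (8.99×10⁹ N·m²/C²)(4.36×10⁻⁹ C)(-5.45×10⁻⁹ C)(1/0.691 − 1/0.133) = 1.30×10⁻⁶ J.
v = √(2·1.30×10⁻⁶/0.0279) = 9.64×10⁻³ m/s.

9.64×10⁻³ m/s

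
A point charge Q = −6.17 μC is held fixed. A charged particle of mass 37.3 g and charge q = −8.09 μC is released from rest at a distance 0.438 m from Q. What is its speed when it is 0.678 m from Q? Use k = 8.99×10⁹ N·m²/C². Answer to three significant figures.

4.41 m/s

Only the electrostatic force acts, so mechanical energy is conserved: ½mv² = U₁ − U₂ = kQq(1/r₁ − 1/r₂).
U₁ − U₂ = (8.99×10⁹ N·m²/C²)(-6.17×10⁻⁶ C)(-8.09×10⁻⁶ C)(1/0.438 − 1/0.678) = 0.363 J.
v = √(2·0.363/0.0373) = 4.41 m/s.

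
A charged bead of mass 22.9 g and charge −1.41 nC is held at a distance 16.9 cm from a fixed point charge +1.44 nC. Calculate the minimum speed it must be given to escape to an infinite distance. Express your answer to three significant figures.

3.07×10⁻³ m/s

To just escape, total mechanical energy must reach zero at infinity: ½mv²_min + U = 0, so ½mv²_min = −U = |kQq|/r.
|U| = |kQq|/r = (8.99×10⁹ N·m²/C²)(1.44×10⁻⁹)(1.41×10⁻⁹)/(0.169) = 1.08×10⁻⁷ J.
v_min = √(2|U|/m) = √(2·1.08×10⁻⁷/0.0229) = 3.07×10⁻³ m/s.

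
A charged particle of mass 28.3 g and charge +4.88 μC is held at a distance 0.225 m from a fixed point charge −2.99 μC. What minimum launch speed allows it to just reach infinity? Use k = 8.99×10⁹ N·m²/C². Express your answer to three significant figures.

6.42 m/s

To just escape, total mechanical energy must reach zero at infinity: ½mv²_min + U = 0, so ½mv²_min = −U = |kQq|/r.
|U| = |kQq|/r = (8.99×10⁹ N·m²/C²)(2.99×10⁻⁶)(4.88×10⁻⁶)/(0.225) = 0.583 J.
v_min = √(2|U|/m) = √(2·0.583/0.0283) = 6.42 m/s.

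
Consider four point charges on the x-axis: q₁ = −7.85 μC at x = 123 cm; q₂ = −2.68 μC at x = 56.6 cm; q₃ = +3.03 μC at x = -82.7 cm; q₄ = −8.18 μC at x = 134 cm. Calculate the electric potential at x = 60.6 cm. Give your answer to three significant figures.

-7.97×10⁵ V

Electric potential is a scalar, so the contributions from each charge add algebraically: V = Σ kqᵢ/rᵢ.
Distances from the field point to each charge: r₁ = 0.624 m, r₂ = 0.0400 m, r₃ = 1.43 m, r₄ = 0.734 m.
V = k[(-7.85×10⁻⁶)/(0.624) + (-2.68×10⁻⁶)/(0.0400) + (3.03×10⁻⁶)/(1.43) + (-8.18×10⁻⁶)/(0.734)] = -7.97×10⁵ V.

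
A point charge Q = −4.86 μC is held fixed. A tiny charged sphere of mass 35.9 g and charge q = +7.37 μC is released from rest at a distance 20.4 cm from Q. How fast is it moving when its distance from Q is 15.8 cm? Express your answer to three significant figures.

5.06 m/s

Only the electrostatic force acts, so mechanical energy is conserved: ½mv² = U₁ − U₂ = kQq(1/r₁ − 1/r₂).
U₁ − U₂ = (8.99×10⁹ N·m²/C²)(-4.86×10⁻⁶ C)(7.37×10⁻⁶ C)(1/0.204 − 1/0.158) = 0.460 J.
v = √(2·0.460/0.0359) = 5.06 m/s.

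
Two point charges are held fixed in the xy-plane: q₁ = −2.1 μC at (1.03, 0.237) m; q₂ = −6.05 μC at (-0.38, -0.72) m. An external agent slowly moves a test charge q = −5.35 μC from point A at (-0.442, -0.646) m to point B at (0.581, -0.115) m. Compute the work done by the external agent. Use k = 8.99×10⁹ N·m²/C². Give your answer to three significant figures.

For quasistatic motion the external work equals the change in potential energy: W_ext = qΔV = q(V_B − V_A).
At A: distances to the source charges are 1.72 m, 0.0965 m; V_A = Σ kqᵢ/rᵢ = -5.74×10⁵ V.
At B: distances to the source charges are 0.571 m, 1.14 m; V_B = Σ kqᵢ/rᵢ = -8.10×10⁴ V.
ΔV = V_B − V_A = 4.93×10⁵ V.
W_ext = qΔV = (-5.35×10⁻⁶ C)(4.93×10⁵ V) = -2.64 J.

-2.64 J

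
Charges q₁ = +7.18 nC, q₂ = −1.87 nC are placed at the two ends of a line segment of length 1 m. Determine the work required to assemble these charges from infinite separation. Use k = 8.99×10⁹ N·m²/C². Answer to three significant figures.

The assembly work is the sum of pairwise potential energies, U = Σ_{i<j} kqᵢqⱼ/rᵢⱼ.
The separation is r = 1.00 m.
U = (-1.21×10⁻⁷) = -1.21×10⁻⁷ J.

-1.21×10⁻⁷ J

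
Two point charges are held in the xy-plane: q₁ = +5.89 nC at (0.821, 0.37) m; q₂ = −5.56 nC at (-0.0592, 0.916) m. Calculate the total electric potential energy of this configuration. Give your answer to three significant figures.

-2.84×10⁻⁷ J

The work to assemble the configuration equals its total potential energy, U = Σ kqᵢqⱼ/rᵢⱼ over all pairs.
Pair separations: r₁₂ = 1.04 m.
U = (-2.84×10⁻⁷) = -2.84×10⁻⁷ J.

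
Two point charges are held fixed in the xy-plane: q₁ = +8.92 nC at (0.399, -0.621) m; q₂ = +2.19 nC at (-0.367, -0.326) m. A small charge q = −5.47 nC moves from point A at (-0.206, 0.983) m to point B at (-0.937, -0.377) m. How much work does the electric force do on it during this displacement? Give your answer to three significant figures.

1.74×10⁻⁷ J

The work done by the electric force is W_field = −ΔU = −q(V_B − V_A) = q(V_A − V_B).
At A: distances to the source charges are 1.71 m, 1.32 m; V_A = Σ kqᵢ/rᵢ = 61.7 V.
At B: distances to the source charges are 1.36 m, 0.572 m; V_B = Σ kqᵢ/rᵢ = 93.4 V.
ΔV = V_B − V_A = 31.7 V.
W_field = −qΔV = −(-5.47×10⁻⁹ C)(31.7 V) = 1.74×10⁻⁷ J.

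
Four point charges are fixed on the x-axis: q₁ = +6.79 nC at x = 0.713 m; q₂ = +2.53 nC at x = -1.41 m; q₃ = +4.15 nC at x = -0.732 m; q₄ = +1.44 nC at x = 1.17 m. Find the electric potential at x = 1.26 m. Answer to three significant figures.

The total potential is the scalar sum of each charge's contribution, V = Σ kqᵢ/rᵢ.
Distances from the field point to each charge: r₁ = 0.547 m, r₂ = 2.67 m, r₃ = 1.99 m, r₄ = 0.0900 m.
V = k[(6.79×10⁻⁹)/(0.547) + (2.53×10⁻⁹)/(2.67) + (4.15×10⁻⁹)/(1.99) + (1.44×10⁻⁹)/(0.0900)] = 283 V.

283 V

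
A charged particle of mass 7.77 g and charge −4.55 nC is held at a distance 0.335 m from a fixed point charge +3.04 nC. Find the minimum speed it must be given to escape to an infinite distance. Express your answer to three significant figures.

9.77×10⁻³ m/s

To just escape, total mechanical energy must reach zero at infinity: ½mv²_min + U = 0, so ½mv²_min = −U = |kQq|/r.
|U| = |kQq|/r = (8.99×10⁹ N·m²/C²)(3.04×10⁻⁹)(4.55×10⁻⁹)/(0.335) = 3.71×10⁻⁷ J.
v_min = √(2|U|/m) = √(2·3.71×10⁻⁷/7.77×10⁻³) = 9.77×10⁻³ m/s.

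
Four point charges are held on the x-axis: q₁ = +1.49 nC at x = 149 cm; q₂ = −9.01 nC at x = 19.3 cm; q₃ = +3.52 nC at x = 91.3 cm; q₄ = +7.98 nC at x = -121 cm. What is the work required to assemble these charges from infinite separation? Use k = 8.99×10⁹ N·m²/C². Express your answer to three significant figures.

The assembly work is the sum of pairwise potential energies, U = Σ_{i<j} kqᵢqⱼ/rᵢⱼ.
Pair separations: r₁₂ = 1.30 m, r₁₃ = 0.577 m, r₁₄ = 2.70 m, r₂₃ = 0.720 m, r₂₄ = 1.40 m, r₃₄ = 2.12 m.
Summing all 6 pair terms gives U = -7.10×10⁻⁷ J.

-7.10×10⁻⁷ J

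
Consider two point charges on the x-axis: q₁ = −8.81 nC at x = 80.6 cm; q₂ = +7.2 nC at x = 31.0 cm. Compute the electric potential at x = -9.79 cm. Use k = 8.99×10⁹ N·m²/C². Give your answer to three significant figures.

Electric potential is a scalar, so the contributions from each charge add algebraically: V = Σ kqᵢ/rᵢ.
Distances from the field point to each charge: r₁ = 0.904 m, r₂ = 0.408 m.
V = k[(-8.81×10⁻⁹)/(0.904) + (7.20×10⁻⁹)/(0.408)] = 71.1 V.

71.1 V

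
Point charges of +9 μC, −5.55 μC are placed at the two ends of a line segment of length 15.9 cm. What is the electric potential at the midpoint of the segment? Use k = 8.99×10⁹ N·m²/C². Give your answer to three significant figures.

3.90×10⁵ V

The total potential is the scalar sum of each charge's contribution, V = Σ kqᵢ/rᵢ.
Each charge is 0.0795 m from the midpoint.
V = k[(9.00×10⁻⁶)/(0.0795) + (-5.55×10⁻⁶)/(0.0795)] = 3.90×10⁵ V.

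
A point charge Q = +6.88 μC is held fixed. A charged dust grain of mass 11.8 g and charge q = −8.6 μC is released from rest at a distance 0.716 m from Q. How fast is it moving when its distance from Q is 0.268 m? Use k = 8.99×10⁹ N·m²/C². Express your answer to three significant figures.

Only the electrostatic force acts, so mechanical energy is conserved: ½mv² = U₁ − U₂ = kQq(1/r₁ − 1/r₂).
U₁ − U₂ = (8.99×10⁹ N·m²/C²)(6.88×10⁻⁶ C)(-8.60×10⁻⁶ C)(1/0.716 − 1/0.268) = 1.24 J.
v = √(2·1.24/0.0118) = 14.5 m/s.

14.5 m/s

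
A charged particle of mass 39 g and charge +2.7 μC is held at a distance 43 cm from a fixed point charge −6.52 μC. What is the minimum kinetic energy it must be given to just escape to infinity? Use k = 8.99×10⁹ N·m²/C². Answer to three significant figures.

0.368 J

To just escape, total mechanical energy must reach zero at infinity: ½mv²_min + U = 0, so ½mv²_min = −U = |kQq|/r.
|U| = |kQq|/r = (8.99×10⁹ N·m²/C²)(6.52×10⁻⁶)(2.70×10⁻⁶)/(0.430) = 0.368 J.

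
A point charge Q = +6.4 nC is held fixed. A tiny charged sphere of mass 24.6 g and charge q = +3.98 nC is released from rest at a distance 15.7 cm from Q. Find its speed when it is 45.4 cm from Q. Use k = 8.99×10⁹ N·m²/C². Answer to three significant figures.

Only the electrostatic force acts, so mechanical energy is conserved: ½mv² = U₁ − U₂ = kQq(1/r₁ − 1/r₂).
U₁ − U₂ = (8.99×10⁹ N·m²/C²)(6.40×10⁻⁹ C)(3.98×10⁻⁹ C)(1/0.157 − 1/0.454) = 9.54×10⁻⁷ J.
v = √(2·9.54×10⁻⁷/0.0246) = 8.81×10⁻³ m/s.

8.81×10⁻³ m/s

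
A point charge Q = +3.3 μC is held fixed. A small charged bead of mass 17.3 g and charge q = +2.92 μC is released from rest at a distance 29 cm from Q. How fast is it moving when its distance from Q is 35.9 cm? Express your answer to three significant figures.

Only the electrostatic force acts, so mechanical energy is conserved: ½mv² = U₁ − U₂ = kQq(1/r₁ − 1/r₂).
U₁ − U₂ = (8.99×10⁹ N·m²/C²)(3.30×10⁻⁶ C)(2.92×10⁻⁶ C)(1/0.290 − 1/0.359) = 0.0574 J.
v = √(2·0.0574/0.0173) = 2.58 m/s.

2.58 m/s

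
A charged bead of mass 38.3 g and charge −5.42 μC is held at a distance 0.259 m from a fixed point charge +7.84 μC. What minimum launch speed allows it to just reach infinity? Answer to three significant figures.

To just escape, total mechanical energy must reach zero at infinity: ½mv²_min + U = 0, so ½mv²_min = −U = |kQq|/r.
|U| = |kQq|/r = (8.99×10⁹ N·m²/C²)(7.84×10⁻⁶)(5.42×10⁻⁶)/(0.259) = 1.47 J.
v_min = √(2|U|/m) = √(2·1.47/0.0383) = 8.78 m/s.

8.78 m/s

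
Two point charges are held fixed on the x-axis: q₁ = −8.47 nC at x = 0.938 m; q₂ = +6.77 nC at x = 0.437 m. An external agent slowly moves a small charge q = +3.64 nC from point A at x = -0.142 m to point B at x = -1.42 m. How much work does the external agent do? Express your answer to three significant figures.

For quasistatic motion the external work equals the change in potential energy: W_ext = qΔV = q(V_B − V_A).
At A: distances to the source charges are 1.08 m, 0.579 m; V_A = Σ kqᵢ/rᵢ = 34.6 V.
At B: distances to the source charges are 2.36 m, 1.86 m; V_B = Σ kqᵢ/rᵢ = 0.482 V.
ΔV = V_B − V_A = -34.1 V.
W_ext = qΔV = (3.64×10⁻⁹ C)(-34.1 V) = -1.24×10⁻⁷ J.

-1.24×10⁻⁷ J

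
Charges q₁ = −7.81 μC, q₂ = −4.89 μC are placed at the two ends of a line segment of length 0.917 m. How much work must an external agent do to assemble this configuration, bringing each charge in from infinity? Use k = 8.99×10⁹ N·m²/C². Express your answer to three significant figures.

The assembly work is the sum of pairwise potential energies, U = Σ_{i<j} kqᵢqⱼ/rᵢⱼ.
The separation is r = 0.917 m.
U = (0.374) = 0.374 J.

0.374 J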